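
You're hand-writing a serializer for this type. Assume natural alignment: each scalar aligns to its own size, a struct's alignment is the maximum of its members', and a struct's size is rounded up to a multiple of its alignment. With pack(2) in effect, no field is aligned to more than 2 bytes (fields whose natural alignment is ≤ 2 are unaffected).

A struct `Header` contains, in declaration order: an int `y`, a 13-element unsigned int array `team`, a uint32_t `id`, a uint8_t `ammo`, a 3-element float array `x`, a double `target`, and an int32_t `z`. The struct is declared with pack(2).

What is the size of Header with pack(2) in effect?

0..4  y  (4B, 2-aligned)
4..56  team  (52B, 2-aligned)
56..60  id  (4B, 2-aligned)
60..61  ammo  (1B, 1-aligned)
61..62  -- padding (1B)
62..74  x  (12B, 2-aligned)
74..82  target  (8B, 2-aligned)
82..86  z  (4B, 2-aligned)
sizeof = 86, alignof = 2

86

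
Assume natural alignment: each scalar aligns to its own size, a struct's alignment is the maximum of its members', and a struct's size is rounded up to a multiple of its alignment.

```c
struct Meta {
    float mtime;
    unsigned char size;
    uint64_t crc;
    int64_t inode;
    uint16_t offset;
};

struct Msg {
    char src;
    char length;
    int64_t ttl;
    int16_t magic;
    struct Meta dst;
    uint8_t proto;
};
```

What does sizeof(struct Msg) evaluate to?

Meta: 0..4  mtime  (4B, 4-aligned); 4..5  size  (1B, 1-aligned); 5..8  -- padding (3B); 8..16  crc  (8B, 8-aligned); 16..24  inode  (8B, 8-aligned); 24..26  offset  (2B, 2-aligned); 26..32  -- tail padding (6B); sizeof = 32, alignof = 8
0..1  src  (1B, 1-aligned)
1..2  length  (1B, 1-aligned)
2..8  -- padding (6B)
8..16  ttl  (8B, 8-aligned)
16..18  magic  (2B, 2-aligned)
18..24  -- padding (6B)
24..56  dst  (32B, 8-aligned)
56..57  proto  (1B, 1-aligned)
57..64  -- tail padding (7B)
sizeof = 64, alignof = 8

64 bytes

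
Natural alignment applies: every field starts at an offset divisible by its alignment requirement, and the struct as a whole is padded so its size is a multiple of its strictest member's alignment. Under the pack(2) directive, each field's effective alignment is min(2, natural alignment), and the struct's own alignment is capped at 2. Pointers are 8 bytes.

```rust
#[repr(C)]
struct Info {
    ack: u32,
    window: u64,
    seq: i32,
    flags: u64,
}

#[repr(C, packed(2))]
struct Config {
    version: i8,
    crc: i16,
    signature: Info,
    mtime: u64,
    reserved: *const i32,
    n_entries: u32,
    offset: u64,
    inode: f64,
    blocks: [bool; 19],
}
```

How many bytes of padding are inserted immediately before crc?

Info: ack at 0 (size 4, align 4) → ends 4; pad 4 to align 8 for window; window at 8 (size 8, align 8) → ends 16; seq at 16 (size 4, align 4) → ends 20; pad 4 to align 8 for flags; flags at 24 (size 8, align 8) → ends 32; total 32 bytes, alignment 8
version at 0 (size 1, align 1) → ends 1
pad 1 to align 2 for crc
crc at 2 (size 2, align 2) → ends 4

1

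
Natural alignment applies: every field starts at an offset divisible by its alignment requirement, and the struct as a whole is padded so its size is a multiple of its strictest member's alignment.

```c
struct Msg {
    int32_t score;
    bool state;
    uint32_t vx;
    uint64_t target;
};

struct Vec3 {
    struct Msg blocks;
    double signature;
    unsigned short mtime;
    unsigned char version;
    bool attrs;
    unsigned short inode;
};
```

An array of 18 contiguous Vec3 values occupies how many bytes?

720

Msg: @0: score [4B, align 4] → 4; @4: state [1B, align 1] → 5; +3 pad (align 4); @8: vx [4B, align 4] → 12; +4 pad (align 8); @16: target [8B, align 8] → 24; size 24, align 8
@0: blocks [24B, align 8] → 24
@24: signature [8B, align 8] → 32
@32: mtime [2B, align 2] → 34
@34: version [1B, align 1] → 35
@35: attrs [1B, align 1] → 36
@36: inode [2B, align 2] → 38
+2 tail pad (align 8)
size 40, align 8
array of 18: 18 × 40 = 720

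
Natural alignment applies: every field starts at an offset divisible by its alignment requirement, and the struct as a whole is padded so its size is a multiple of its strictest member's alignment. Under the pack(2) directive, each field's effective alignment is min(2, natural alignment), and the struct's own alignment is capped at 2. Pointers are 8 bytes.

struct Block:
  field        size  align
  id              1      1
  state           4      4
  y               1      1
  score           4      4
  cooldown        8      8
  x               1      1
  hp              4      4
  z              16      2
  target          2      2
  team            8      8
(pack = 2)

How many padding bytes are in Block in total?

3

@0: id [1B, align 1] → 1
+1 pad (align 2)
@2: state [4B, align 2] → 6
@6: y [1B, align 1] → 7
+1 pad (align 2)
@8: score [4B, align 2] → 12
@12: cooldown [8B, align 2] → 20
@20: x [1B, align 1] → 21
+1 pad (align 2)
@22: hp [4B, align 2] → 26
@26: z [16B, align 2] → 42
@42: target [2B, align 2] → 44
@44: team [8B, align 2] → 52
size 52, align 2
data bytes 49, size 52 → padding 3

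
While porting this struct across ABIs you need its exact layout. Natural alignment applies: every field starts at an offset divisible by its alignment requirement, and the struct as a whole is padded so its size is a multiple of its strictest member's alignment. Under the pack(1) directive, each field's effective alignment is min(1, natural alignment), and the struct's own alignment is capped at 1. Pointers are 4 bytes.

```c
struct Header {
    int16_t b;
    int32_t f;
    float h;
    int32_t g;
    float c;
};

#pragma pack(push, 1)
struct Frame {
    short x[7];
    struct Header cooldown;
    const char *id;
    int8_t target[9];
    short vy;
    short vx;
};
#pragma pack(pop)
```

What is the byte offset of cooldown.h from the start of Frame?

Header: b at 0 (size 2, align 2) → ends 2; pad 2 to align 4 for f; f at 4 (size 4, align 4) → ends 8; h at 8 (size 4, align 4) → ends 12; g at 12 (size 4, align 4) → ends 16; c at 16 (size 4, align 4) → ends 20; total 20 bytes, alignment 4
x at 0 (size 14, align 1) → ends 14
cooldown at 14 (size 20, align 1) → ends 34
within Header: h at 8
14 + 8 = 22

22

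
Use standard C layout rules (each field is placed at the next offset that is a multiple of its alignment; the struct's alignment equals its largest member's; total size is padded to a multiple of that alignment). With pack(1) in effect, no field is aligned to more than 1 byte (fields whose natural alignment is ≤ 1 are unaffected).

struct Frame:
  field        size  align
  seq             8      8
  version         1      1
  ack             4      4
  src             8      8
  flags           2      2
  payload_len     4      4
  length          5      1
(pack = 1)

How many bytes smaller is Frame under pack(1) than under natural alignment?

8

natural layout:
  0..8  seq  (8B, 8-aligned)
  8..9  version  (1B, 1-aligned)
  9..12  -- padding (3B)
  12..16  ack  (4B, 4-aligned)
  16..24  src  (8B, 8-aligned)
  24..26  flags  (2B, 2-aligned)
  26..28  -- padding (2B)
  28..32  payload_len  (4B, 4-aligned)
  32..37  length  (5B, 1-aligned)
  37..40  -- tail padding (3B)
  sizeof = 40, alignof = 8
packed(1) layout:
  0..8  seq  (8B, 1-aligned)
  8..9  version  (1B, 1-aligned)
  9..13  ack  (4B, 1-aligned)
  13..21  src  (8B, 1-aligned)
  21..23  flags  (2B, 1-aligned)
  23..27  payload_len  (4B, 1-aligned)
  27..32  length  (5B, 1-aligned)
  sizeof = 32, alignof = 1
40 − 32 = 8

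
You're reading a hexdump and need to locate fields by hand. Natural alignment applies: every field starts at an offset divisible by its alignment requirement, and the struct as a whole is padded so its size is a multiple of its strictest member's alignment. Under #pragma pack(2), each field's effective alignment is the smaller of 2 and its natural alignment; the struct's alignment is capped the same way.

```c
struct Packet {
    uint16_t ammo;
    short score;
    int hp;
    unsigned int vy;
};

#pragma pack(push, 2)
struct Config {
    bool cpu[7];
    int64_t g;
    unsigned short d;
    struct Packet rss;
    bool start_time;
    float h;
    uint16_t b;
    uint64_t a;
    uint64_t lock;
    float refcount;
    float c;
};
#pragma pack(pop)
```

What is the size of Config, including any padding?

62

Packet: @0: ammo [2B, align 2] → 2; @2: score [2B, align 2] → 4; @4: hp [4B, align 4] → 8; @8: vy [4B, align 4] → 12; size 12, align 4
@0: cpu [7B, align 1] → 7
+1 pad (align 2)
@8: g [8B, align 2] → 16
@16: d [2B, align 2] → 18
@18: rss [12B, align 2] → 30
@30: start_time [1B, align 1] → 31
+1 pad (align 2)
@32: h [4B, align 2] → 36
@36: b [2B, align 2] → 38
@38: a [8B, align 2] → 46
@46: lock [8B, align 2] → 54
@54: refcount [4B, align 2] → 58
@58: c [4B, align 2] → 62
size 62, align 2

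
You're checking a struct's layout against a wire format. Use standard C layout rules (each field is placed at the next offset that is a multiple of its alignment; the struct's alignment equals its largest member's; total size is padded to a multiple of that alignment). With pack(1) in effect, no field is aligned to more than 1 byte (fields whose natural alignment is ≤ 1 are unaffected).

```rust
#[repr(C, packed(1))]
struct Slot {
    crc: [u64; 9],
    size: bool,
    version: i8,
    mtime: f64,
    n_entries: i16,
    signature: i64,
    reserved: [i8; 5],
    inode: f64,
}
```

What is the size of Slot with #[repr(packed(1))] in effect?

0..72  crc  (72B, 1-aligned)
72..73  size  (1B, 1-aligned)
73..74  version  (1B, 1-aligned)
74..82  mtime  (8B, 1-aligned)
82..84  n_entries  (2B, 1-aligned)
84..92  signature  (8B, 1-aligned)
92..97  reserved  (5B, 1-aligned)
97..105  inode  (8B, 1-aligned)
sizeof = 105, alignof = 1

105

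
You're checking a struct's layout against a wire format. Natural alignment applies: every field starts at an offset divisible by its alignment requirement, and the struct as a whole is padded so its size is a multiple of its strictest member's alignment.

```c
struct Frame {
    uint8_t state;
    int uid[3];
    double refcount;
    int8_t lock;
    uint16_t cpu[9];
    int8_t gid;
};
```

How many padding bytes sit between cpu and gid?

0

0..1  state  (1B, 1-aligned)
1..4  -- padding (3B)
4..16  uid  (12B, 4-aligned)
16..24  refcount  (8B, 8-aligned)
24..25  lock  (1B, 1-aligned)
25..26  -- padding (1B)
26..44  cpu  (18B, 2-aligned)
44..45  gid  (1B, 1-aligned)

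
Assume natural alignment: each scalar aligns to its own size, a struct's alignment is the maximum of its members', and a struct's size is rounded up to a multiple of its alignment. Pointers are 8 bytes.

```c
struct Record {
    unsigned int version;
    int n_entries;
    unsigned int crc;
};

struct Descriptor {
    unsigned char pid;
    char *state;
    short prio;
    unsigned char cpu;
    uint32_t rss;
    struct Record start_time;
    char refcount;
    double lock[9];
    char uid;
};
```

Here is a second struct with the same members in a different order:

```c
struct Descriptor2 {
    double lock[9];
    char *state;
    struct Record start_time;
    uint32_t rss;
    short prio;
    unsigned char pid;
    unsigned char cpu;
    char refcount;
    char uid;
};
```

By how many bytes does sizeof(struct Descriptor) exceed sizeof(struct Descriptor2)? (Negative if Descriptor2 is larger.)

16

Record: 0..4  version  (4B, 4-aligned); 4..8  n_entries  (4B, 4-aligned); 8..12  crc  (4B, 4-aligned); sizeof = 12, alignof = 4
0..1  pid  (1B, 1-aligned)
1..8  -- padding (7B)
8..16  state  (8B, 8-aligned)
16..18  prio  (2B, 2-aligned)
18..19  cpu  (1B, 1-aligned)
19..20  -- padding (1B)
20..24  rss  (4B, 4-aligned)
24..36  start_time  (12B, 4-aligned)
36..37  refcount  (1B, 1-aligned)
37..40  -- padding (3B)
40..112  lock  (72B, 8-aligned)
112..113  uid  (1B, 1-aligned)
113..120  -- tail padding (7B)
sizeof = 120, alignof = 8
— Descriptor2 —
0..72  lock  (72B, 8-aligned)
72..80  state  (8B, 8-aligned)
80..92  start_time  (12B, 4-aligned)
92..96  rss  (4B, 4-aligned)
96..98  prio  (2B, 2-aligned)
98..99  pid  (1B, 1-aligned)
99..100  cpu  (1B, 1-aligned)
100..101  refcount  (1B, 1-aligned)
101..102  uid  (1B, 1-aligned)
102..104  -- tail padding (2B)
sizeof = 104, alignof = 8
120 − 104 = 16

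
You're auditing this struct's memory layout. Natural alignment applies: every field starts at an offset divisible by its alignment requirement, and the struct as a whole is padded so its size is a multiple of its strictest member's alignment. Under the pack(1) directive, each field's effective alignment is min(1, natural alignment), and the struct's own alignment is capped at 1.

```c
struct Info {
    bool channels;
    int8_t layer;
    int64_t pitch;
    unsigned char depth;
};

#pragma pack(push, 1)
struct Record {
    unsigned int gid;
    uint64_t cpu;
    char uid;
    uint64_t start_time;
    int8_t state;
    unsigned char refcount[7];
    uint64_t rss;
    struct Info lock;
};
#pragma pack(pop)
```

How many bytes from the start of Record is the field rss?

Info: @0: channels [1B, align 1] → 1; @1: layer [1B, align 1] → 2; +6 pad (align 8); @8: pitch [8B, align 8] → 16; @16: depth [1B, align 1] → 17; +7 tail pad (align 8); size 24, align 8
@0: gid [4B, align 1] → 4
@4: cpu [8B, align 1] → 12
@12: uid [1B, align 1] → 13
@13: start_time [8B, align 1] → 21
@21: state [1B, align 1] → 22
@22: refcount [7B, align 1] → 29
@29: rss [8B, align 1] → 37

29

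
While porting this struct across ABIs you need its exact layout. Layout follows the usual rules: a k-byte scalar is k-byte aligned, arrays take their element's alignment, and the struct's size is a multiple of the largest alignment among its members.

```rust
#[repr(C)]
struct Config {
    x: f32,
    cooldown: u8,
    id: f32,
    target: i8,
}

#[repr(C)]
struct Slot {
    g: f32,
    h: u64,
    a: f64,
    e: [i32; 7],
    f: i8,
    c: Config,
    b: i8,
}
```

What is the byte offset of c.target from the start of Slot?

Config: x at 0 (size 4, align 4) → ends 4; cooldown at 4 (size 1, align 1) → ends 5; pad 3 to align 4 for id; id at 8 (size 4, align 4) → ends 12; target at 12 (size 1, align 1) → ends 13; tail pad 3 to reach multiple of 4; total 16 bytes, alignment 4
g at 0 (size 4, align 4) → ends 4
pad 4 to align 8 for h
h at 8 (size 8, align 8) → ends 16
a at 16 (size 8, align 8) → ends 24
e at 24 (size 28, align 4) → ends 52
f at 52 (size 1, align 1) → ends 53
pad 3 to align 4 for c
c at 56 (size 16, align 4) → ends 72
within Config: target at 12
56 + 12 = 68

68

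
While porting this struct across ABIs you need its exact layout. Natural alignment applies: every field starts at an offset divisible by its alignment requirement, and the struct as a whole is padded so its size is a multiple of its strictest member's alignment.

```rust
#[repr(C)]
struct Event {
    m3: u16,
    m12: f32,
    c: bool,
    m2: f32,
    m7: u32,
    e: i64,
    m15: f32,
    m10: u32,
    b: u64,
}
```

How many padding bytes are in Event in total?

9

m3 at 0 (size 2, align 2) → ends 2
pad 2 to align 4 for m12
m12 at 4 (size 4, align 4) → ends 8
c at 8 (size 1, align 1) → ends 9
pad 3 to align 4 for m2
m2 at 12 (size 4, align 4) → ends 16
m7 at 16 (size 4, align 4) → ends 20
pad 4 to align 8 for e
e at 24 (size 8, align 8) → ends 32
m15 at 32 (size 4, align 4) → ends 36
m10 at 36 (size 4, align 4) → ends 40
b at 40 (size 8, align 8) → ends 48
total 48 bytes, alignment 8
data bytes 39, size 48 → padding 9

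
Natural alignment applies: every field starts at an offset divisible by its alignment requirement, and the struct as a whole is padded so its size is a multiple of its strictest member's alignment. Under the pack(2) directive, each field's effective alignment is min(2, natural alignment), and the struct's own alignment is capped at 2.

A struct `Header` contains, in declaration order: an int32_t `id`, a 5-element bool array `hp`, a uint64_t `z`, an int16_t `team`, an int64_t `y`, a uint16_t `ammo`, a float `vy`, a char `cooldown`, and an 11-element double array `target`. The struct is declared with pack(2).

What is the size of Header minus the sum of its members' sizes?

2

0..4  id  (4B, 2-aligned)
4..9  hp  (5B, 1-aligned)
9..10  -- padding (1B)
10..18  z  (8B, 2-aligned)
18..20  team  (2B, 2-aligned)
20..28  y  (8B, 2-aligned)
28..30  ammo  (2B, 2-aligned)
30..34  vy  (4B, 2-aligned)
34..35  cooldown  (1B, 1-aligned)
35..36  -- padding (1B)
36..124  target  (88B, 2-aligned)
sizeof = 124, alignof = 2
data bytes 122, size 124 → padding 2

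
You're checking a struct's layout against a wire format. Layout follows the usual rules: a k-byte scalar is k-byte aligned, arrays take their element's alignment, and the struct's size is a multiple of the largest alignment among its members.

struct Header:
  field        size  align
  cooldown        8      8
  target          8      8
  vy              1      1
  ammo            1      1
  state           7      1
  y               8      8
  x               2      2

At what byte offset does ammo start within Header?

17

0..8  cooldown  (8B, 8-aligned)
8..16  target  (8B, 8-aligned)
16..17  vy  (1B, 1-aligned)
17..18  ammo  (1B, 1-aligned)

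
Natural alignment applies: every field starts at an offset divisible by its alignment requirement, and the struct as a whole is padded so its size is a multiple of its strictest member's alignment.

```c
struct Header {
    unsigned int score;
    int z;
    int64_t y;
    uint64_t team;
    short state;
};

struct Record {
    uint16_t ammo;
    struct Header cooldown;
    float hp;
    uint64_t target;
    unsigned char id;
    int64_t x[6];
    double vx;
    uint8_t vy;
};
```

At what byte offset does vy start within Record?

Header: @0: score [4B, align 4] → 4; @4: z [4B, align 4] → 8; @8: y [8B, align 8] → 16; @16: team [8B, align 8] → 24; @24: state [2B, align 2] → 26; +6 tail pad (align 8); size 32, align 8
@0: ammo [2B, align 2] → 2
+6 pad (align 8)
@8: cooldown [32B, align 8] → 40
@40: hp [4B, align 4] → 44
+4 pad (align 8)
@48: target [8B, align 8] → 56
@56: id [1B, align 1] → 57
+7 pad (align 8)
@64: x [48B, align 8] → 112
@112: vx [8B, align 8] → 120
@120: vy [1B, align 1] → 121

120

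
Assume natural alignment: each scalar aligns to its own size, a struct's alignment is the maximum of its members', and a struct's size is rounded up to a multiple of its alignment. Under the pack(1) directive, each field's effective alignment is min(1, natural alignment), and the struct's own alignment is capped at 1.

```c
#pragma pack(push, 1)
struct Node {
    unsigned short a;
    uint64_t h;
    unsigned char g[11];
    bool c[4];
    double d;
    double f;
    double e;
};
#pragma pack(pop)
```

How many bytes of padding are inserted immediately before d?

0

0..2  a  (2B, 1-aligned)
2..10  h  (8B, 1-aligned)
10..21  g  (11B, 1-aligned)
21..25  c  (4B, 1-aligned)
25..33  d  (8B, 1-aligned)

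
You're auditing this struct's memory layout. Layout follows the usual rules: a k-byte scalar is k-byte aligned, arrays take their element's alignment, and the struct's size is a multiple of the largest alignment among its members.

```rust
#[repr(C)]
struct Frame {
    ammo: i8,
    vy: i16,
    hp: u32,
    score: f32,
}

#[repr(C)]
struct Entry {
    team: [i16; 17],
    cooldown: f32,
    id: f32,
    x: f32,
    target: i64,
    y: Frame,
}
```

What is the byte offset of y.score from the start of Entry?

Frame: ammo at 0 (size 1, align 1) → ends 1; pad 1 to align 2 for vy; vy at 2 (size 2, align 2) → ends 4; hp at 4 (size 4, align 4) → ends 8; score at 8 (size 4, align 4) → ends 12; total 12 bytes, alignment 4
team at 0 (size 34, align 2) → ends 34
pad 2 to align 4 for cooldown
cooldown at 36 (size 4, align 4) → ends 40
id at 40 (size 4, align 4) → ends 44
x at 44 (size 4, align 4) → ends 48
target at 48 (size 8, align 8) → ends 56
y at 56 (size 12, align 4) → ends 68
within Frame: score at 8
56 + 8 = 64

64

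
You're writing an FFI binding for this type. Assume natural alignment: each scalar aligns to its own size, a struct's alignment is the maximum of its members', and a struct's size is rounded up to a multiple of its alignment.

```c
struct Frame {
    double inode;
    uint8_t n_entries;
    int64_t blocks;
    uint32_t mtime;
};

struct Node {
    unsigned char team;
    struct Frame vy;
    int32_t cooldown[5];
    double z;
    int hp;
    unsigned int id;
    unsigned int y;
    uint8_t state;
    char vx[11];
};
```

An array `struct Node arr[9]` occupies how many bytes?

864

Frame: @0: inode [8B, align 8] → 8; @8: n_entries [1B, align 1] → 9; +7 pad (align 8); @16: blocks [8B, align 8] → 24; @24: mtime [4B, align 4] → 28; +4 tail pad (align 8); size 32, align 8
@0: team [1B, align 1] → 1
+7 pad (align 8)
@8: vy [32B, align 8] → 40
@40: cooldown [20B, align 4] → 60
+4 pad (align 8)
@64: z [8B, align 8] → 72
@72: hp [4B, align 4] → 76
@76: id [4B, align 4] → 80
@80: y [4B, align 4] → 84
@84: state [1B, align 1] → 85
@85: vx [11B, align 1] → 96
size 96, align 8
array of 9: 9 × 96 = 864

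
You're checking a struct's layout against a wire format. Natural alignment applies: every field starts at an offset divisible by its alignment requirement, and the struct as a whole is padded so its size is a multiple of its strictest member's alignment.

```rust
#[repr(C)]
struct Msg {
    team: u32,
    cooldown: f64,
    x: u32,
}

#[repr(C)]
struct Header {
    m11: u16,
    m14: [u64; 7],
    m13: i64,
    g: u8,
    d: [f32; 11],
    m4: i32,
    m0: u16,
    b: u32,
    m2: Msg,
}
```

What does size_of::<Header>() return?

160 bytes

Msg: @0: team [4B, align 4] → 4; +4 pad (align 8); @8: cooldown [8B, align 8] → 16; @16: x [4B, align 4] → 20; +4 tail pad (align 8); size 24, align 8
@0: m11 [2B, align 2] → 2
+6 pad (align 8)
@8: m14 [56B, align 8] → 64
@64: m13 [8B, align 8] → 72
@72: g [1B, align 1] → 73
+3 pad (align 4)
@76: d [44B, align 4] → 120
@120: m4 [4B, align 4] → 124
@124: m0 [2B, align 2] → 126
+2 pad (align 4)
@128: b [4B, align 4] → 132
+4 pad (align 8)
@136: m2 [24B, align 8] → 160
size 160, align 8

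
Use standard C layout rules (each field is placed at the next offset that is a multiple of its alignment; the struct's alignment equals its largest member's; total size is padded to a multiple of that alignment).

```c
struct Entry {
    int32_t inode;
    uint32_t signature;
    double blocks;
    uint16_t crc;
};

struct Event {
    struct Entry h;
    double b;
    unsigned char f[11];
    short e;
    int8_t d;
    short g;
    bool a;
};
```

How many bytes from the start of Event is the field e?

Entry: inode at 0 (size 4, align 4) → ends 4; signature at 4 (size 4, align 4) → ends 8; blocks at 8 (size 8, align 8) → ends 16; crc at 16 (size 2, align 2) → ends 18; tail pad 6 to reach multiple of 8; total 24 bytes, alignment 8
h at 0 (size 24, align 8) → ends 24
b at 24 (size 8, align 8) → ends 32
f at 32 (size 11, align 1) → ends 43
pad 1 to align 2 for e
e at 44 (size 2, align 2) → ends 46

44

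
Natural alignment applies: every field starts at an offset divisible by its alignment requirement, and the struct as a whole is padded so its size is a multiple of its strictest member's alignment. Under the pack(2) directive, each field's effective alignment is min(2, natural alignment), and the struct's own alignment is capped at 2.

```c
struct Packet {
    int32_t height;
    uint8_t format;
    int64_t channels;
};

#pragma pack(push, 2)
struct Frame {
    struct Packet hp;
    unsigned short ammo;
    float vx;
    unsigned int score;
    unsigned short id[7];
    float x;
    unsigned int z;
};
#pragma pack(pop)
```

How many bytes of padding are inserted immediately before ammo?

Packet: @0: height [4B, align 4] → 4; @4: format [1B, align 1] → 5; +3 pad (align 8); @8: channels [8B, align 8] → 16; size 16, align 8
@0: hp [16B, align 2] → 16
@16: ammo [2B, align 2] → 18

0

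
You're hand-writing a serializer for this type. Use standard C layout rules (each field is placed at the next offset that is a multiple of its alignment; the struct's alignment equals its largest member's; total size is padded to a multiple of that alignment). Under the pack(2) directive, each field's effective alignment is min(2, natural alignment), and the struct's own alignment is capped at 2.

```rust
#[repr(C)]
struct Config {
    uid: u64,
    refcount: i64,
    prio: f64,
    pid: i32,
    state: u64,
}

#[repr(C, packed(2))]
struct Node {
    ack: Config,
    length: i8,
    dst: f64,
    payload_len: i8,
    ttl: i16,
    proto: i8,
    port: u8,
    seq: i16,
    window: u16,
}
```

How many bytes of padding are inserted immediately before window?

0

Config: uid at 0 (size 8, align 8) → ends 8; refcount at 8 (size 8, align 8) → ends 16; prio at 16 (size 8, align 8) → ends 24; pid at 24 (size 4, align 4) → ends 28; pad 4 to align 8 for state; state at 32 (size 8, align 8) → ends 40; total 40 bytes, alignment 8
ack at 0 (size 40, align 2) → ends 40
length at 40 (size 1, align 1) → ends 41
pad 1 to align 2 for dst
dst at 42 (size 8, align 2) → ends 50
payload_len at 50 (size 1, align 1) → ends 51
pad 1 to align 2 for ttl
ttl at 52 (size 2, align 2) → ends 54
proto at 54 (size 1, align 1) → ends 55
port at 55 (size 1, align 1) → ends 56
seq at 56 (size 2, align 2) → ends 58
window at 58 (size 2, align 2) → ends 60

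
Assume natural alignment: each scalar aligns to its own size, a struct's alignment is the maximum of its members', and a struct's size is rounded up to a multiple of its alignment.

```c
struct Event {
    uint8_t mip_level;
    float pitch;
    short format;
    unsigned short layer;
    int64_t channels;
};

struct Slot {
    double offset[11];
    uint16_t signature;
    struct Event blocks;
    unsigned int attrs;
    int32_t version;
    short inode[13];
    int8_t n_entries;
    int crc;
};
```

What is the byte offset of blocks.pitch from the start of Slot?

Event: 0..1  mip_level  (1B, 1-aligned); 1..4  -- padding (3B); 4..8  pitch  (4B, 4-aligned); 8..10  format  (2B, 2-aligned); 10..12  layer  (2B, 2-aligned); 12..16  -- padding (4B); 16..24  channels  (8B, 8-aligned); sizeof = 24, alignof = 8
0..88  offset  (88B, 8-aligned)
88..90  signature  (2B, 2-aligned)
90..96  -- padding (6B)
96..120  blocks  (24B, 8-aligned)
within Event: pitch at 4
96 + 4 = 100

100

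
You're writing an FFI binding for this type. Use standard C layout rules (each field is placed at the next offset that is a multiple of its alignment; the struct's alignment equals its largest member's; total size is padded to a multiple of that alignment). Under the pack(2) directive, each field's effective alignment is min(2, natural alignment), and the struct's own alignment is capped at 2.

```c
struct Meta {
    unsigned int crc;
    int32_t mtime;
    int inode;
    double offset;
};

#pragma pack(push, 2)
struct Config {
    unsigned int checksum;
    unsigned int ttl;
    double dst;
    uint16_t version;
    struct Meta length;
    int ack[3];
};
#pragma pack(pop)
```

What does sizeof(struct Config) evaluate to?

Meta: 0..4  crc  (4B, 4-aligned); 4..8  mtime  (4B, 4-aligned); 8..12  inode  (4B, 4-aligned); 12..16  -- padding (4B); 16..24  offset  (8B, 8-aligned); sizeof = 24, alignof = 8
0..4  checksum  (4B, 2-aligned)
4..8  ttl  (4B, 2-aligned)
8..16  dst  (8B, 2-aligned)
16..18  version  (2B, 2-aligned)
18..42  length  (24B, 2-aligned)
42..54  ack  (12B, 2-aligned)
sizeof = 54, alignof = 2

54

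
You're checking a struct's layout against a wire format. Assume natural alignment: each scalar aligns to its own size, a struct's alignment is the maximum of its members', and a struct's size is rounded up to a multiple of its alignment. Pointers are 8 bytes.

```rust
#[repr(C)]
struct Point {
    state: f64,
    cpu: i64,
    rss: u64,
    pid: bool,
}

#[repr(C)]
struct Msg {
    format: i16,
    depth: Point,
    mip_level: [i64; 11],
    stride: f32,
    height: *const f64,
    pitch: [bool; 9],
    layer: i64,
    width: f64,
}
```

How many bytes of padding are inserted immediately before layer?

Point: 0..8  state  (8B, 8-aligned); 8..16  cpu  (8B, 8-aligned); 16..24  rss  (8B, 8-aligned); 24..25  pid  (1B, 1-aligned); 25..32  -- tail padding (7B); sizeof = 32, alignof = 8
0..2  format  (2B, 2-aligned)
2..8  -- padding (6B)
8..40  depth  (32B, 8-aligned)
40..128  mip_level  (88B, 8-aligned)
128..132  stride  (4B, 4-aligned)
132..136  -- padding (4B)
136..144  height  (8B, 8-aligned)
144..153  pitch  (9B, 1-aligned)
153..160  -- padding (7B)
160..168  layer  (8B, 8-aligned)

7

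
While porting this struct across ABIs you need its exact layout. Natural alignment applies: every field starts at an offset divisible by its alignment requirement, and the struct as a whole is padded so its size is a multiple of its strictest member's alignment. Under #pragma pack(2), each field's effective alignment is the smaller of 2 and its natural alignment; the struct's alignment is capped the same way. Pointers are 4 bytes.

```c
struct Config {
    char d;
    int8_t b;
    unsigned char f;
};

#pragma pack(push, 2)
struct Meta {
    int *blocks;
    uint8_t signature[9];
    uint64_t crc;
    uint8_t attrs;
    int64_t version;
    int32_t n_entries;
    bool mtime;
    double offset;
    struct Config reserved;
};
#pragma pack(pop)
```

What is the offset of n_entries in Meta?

32

Config: 0..1  d  (1B, 1-aligned); 1..2  b  (1B, 1-aligned); 2..3  f  (1B, 1-aligned); sizeof = 3, alignof = 1
0..4  blocks  (4B, 2-aligned)
4..13  signature  (9B, 1-aligned)
13..14  -- padding (1B)
14..22  crc  (8B, 2-aligned)
22..23  attrs  (1B, 1-aligned)
23..24  -- padding (1B)
24..32  version  (8B, 2-aligned)
32..36  n_entries  (4B, 2-aligned)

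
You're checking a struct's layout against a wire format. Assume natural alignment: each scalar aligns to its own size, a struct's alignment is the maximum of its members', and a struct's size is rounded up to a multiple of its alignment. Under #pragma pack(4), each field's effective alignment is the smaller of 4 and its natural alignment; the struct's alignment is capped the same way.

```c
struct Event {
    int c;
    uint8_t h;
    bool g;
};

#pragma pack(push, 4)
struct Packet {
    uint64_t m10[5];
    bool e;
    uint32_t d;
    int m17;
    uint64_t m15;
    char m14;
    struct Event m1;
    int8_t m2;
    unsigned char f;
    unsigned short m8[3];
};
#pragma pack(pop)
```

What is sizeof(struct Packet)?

Event: @0: c [4B, align 4] → 4; @4: h [1B, align 1] → 5; @5: g [1B, align 1] → 6; +2 tail pad (align 4); size 8, align 4
@0: m10 [40B, align 4] → 40
@40: e [1B, align 1] → 41
+3 pad (align 4)
@44: d [4B, align 4] → 48
@48: m17 [4B, align 4] → 52
@52: m15 [8B, align 4] → 60
@60: m14 [1B, align 1] → 61
+3 pad (align 4)
@64: m1 [8B, align 4] → 72
@72: m2 [1B, align 1] → 73
@73: f [1B, align 1] → 74
@74: m8 [6B, align 2] → 80
size 80, align 4

80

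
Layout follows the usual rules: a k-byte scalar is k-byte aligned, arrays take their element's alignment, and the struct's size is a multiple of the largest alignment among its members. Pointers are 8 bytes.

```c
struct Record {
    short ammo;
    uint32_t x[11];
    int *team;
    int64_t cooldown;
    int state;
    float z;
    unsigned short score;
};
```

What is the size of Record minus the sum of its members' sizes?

8

ammo at 0 (size 2, align 2) → ends 2
pad 2 to align 4 for x
x at 4 (size 44, align 4) → ends 48
team at 48 (size 8, align 8) → ends 56
cooldown at 56 (size 8, align 8) → ends 64
state at 64 (size 4, align 4) → ends 68
z at 68 (size 4, align 4) → ends 72
score at 72 (size 2, align 2) → ends 74
tail pad 6 to reach multiple of 8
total 80 bytes, alignment 8
data bytes 72, size 80 → padding 8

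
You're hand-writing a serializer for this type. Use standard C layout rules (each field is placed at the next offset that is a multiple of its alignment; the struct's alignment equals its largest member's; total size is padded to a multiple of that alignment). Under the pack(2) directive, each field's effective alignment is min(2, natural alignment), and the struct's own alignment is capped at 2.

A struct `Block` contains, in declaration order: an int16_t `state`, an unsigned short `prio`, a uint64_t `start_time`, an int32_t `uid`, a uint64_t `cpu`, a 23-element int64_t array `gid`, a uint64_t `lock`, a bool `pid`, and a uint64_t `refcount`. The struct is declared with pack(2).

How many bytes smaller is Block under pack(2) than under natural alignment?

natural layout:
  @0: state [2B, align 2] → 2
  @2: prio [2B, align 2] → 4
  +4 pad (align 8)
  @8: start_time [8B, align 8] → 16
  @16: uid [4B, align 4] → 20
  +4 pad (align 8)
  @24: cpu [8B, align 8] → 32
  @32: gid [184B, align 8] → 216
  @216: lock [8B, align 8] → 224
  @224: pid [1B, align 1] → 225
  +7 pad (align 8)
  @232: refcount [8B, align 8] → 240
  size 240, align 8
packed(2) layout:
  @0: state [2B, align 2] → 2
  @2: prio [2B, align 2] → 4
  @4: start_time [8B, align 2] → 12
  @12: uid [4B, align 2] → 16
  @16: cpu [8B, align 2] → 24
  @24: gid [184B, align 2] → 208
  @208: lock [8B, align 2] → 216
  @216: pid [1B, align 1] → 217
  +1 pad (align 2)
  @218: refcount [8B, align 2] → 226
  size 226, align 2
240 − 226 = 14

14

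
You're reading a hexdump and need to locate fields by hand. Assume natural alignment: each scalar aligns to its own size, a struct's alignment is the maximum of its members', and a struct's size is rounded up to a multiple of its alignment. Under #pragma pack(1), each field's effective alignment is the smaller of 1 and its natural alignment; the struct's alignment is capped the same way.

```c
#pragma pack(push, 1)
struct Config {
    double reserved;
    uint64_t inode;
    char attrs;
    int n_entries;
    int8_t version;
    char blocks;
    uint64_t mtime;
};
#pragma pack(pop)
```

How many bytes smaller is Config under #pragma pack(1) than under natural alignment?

9

natural layout:
  @0: reserved [8B, align 8] → 8
  @8: inode [8B, align 8] → 16
  @16: attrs [1B, align 1] → 17
  +3 pad (align 4)
  @20: n_entries [4B, align 4] → 24
  @24: version [1B, align 1] → 25
  @25: blocks [1B, align 1] → 26
  +6 pad (align 8)
  @32: mtime [8B, align 8] → 40
  size 40, align 8
packed(1) layout:
  @0: reserved [8B, align 1] → 8
  @8: inode [8B, align 1] → 16
  @16: attrs [1B, align 1] → 17
  @17: n_entries [4B, align 1] → 21
  @21: version [1B, align 1] → 22
  @22: blocks [1B, align 1] → 23
  @23: mtime [8B, align 1] → 31
  size 31, align 1
40 − 31 = 9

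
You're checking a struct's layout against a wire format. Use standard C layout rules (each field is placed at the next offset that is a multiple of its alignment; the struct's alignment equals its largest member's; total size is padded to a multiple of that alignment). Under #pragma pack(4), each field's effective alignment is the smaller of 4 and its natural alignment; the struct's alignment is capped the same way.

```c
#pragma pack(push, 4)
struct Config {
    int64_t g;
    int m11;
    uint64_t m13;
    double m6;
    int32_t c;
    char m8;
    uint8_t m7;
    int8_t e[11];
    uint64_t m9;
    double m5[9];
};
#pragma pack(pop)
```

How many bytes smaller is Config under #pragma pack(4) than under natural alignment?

8

natural layout:
  0..8  g  (8B, 8-aligned)
  8..12  m11  (4B, 4-aligned)
  12..16  -- padding (4B)
  16..24  m13  (8B, 8-aligned)
  24..32  m6  (8B, 8-aligned)
  32..36  c  (4B, 4-aligned)
  36..37  m8  (1B, 1-aligned)
  37..38  m7  (1B, 1-aligned)
  38..49  e  (11B, 1-aligned)
  49..56  -- padding (7B)
  56..64  m9  (8B, 8-aligned)
  64..136  m5  (72B, 8-aligned)
  sizeof = 136, alignof = 8
packed(4) layout:
  0..8  g  (8B, 4-aligned)
  8..12  m11  (4B, 4-aligned)
  12..20  m13  (8B, 4-aligned)
  20..28  m6  (8B, 4-aligned)
  28..32  c  (4B, 4-aligned)
  32..33  m8  (1B, 1-aligned)
  33..34  m7  (1B, 1-aligned)
  34..45  e  (11B, 1-aligned)
  45..48  -- padding (3B)
  48..56  m9  (8B, 4-aligned)
  56..128  m5  (72B, 4-aligned)
  sizeof = 128, alignof = 4
136 − 128 = 8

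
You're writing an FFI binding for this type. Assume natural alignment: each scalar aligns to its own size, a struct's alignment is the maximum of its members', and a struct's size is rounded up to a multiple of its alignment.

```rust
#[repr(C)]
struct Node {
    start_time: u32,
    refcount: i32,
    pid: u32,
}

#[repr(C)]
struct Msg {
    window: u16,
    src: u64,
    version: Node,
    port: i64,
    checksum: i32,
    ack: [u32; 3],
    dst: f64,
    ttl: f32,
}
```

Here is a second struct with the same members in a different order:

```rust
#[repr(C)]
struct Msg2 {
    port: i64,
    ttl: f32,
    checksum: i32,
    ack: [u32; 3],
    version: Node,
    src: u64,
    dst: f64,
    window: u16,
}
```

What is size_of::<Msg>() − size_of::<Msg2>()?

8

Node: @0: start_time [4B, align 4] → 4; @4: refcount [4B, align 4] → 8; @8: pid [4B, align 4] → 12; size 12, align 4
@0: window [2B, align 2] → 2
+6 pad (align 8)
@8: src [8B, align 8] → 16
@16: version [12B, align 4] → 28
+4 pad (align 8)
@32: port [8B, align 8] → 40
@40: checksum [4B, align 4] → 44
@44: ack [12B, align 4] → 56
@56: dst [8B, align 8] → 64
@64: ttl [4B, align 4] → 68
+4 tail pad (align 8)
size 72, align 8
— Msg2 —
@0: port [8B, align 8] → 8
@8: ttl [4B, align 4] → 12
@12: checksum [4B, align 4] → 16
@16: ack [12B, align 4] → 28
@28: version [12B, align 4] → 40
@40: src [8B, align 8] → 48
@48: dst [8B, align 8] → 56
@56: window [2B, align 2] → 58
+6 tail pad (align 8)
size 64, align 8
72 − 64 = 8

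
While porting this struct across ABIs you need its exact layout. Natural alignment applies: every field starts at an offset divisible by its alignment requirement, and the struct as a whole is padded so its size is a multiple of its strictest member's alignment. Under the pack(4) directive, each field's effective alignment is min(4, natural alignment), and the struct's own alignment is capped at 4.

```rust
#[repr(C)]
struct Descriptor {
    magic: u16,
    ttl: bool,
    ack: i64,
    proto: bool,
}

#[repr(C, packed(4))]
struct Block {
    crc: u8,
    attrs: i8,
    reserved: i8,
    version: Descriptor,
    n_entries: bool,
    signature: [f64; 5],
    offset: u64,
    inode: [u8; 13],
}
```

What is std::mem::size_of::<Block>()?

Descriptor: @0: magic [2B, align 2] → 2; @2: ttl [1B, align 1] → 3; +5 pad (align 8); @8: ack [8B, align 8] → 16; @16: proto [1B, align 1] → 17; +7 tail pad (align 8); size 24, align 8
@0: crc [1B, align 1] → 1
@1: attrs [1B, align 1] → 2
@2: reserved [1B, align 1] → 3
+1 pad (align 4)
@4: version [24B, align 4] → 28
@28: n_entries [1B, align 1] → 29
+3 pad (align 4)
@32: signature [40B, align 4] → 72
@72: offset [8B, align 4] → 80
@80: inode [13B, align 1] → 93
+3 tail pad (align 4)
size 96, align 4

96 bytes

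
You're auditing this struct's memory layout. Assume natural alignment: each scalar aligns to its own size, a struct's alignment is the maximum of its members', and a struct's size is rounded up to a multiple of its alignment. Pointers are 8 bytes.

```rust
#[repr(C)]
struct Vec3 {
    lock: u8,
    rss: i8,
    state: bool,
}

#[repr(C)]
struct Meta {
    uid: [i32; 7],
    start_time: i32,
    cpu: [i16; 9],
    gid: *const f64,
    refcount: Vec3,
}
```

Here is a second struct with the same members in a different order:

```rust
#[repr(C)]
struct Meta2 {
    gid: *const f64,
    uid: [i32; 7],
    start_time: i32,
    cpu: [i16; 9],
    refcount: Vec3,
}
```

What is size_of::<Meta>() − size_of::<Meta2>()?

8

Vec3: lock at 0 (size 1, align 1) → ends 1; rss at 1 (size 1, align 1) → ends 2; state at 2 (size 1, align 1) → ends 3; total 3 bytes, alignment 1
uid at 0 (size 28, align 4) → ends 28
start_time at 28 (size 4, align 4) → ends 32
cpu at 32 (size 18, align 2) → ends 50
pad 6 to align 8 for gid
gid at 56 (size 8, align 8) → ends 64
refcount at 64 (size 3, align 1) → ends 67
tail pad 5 to reach multiple of 8
total 72 bytes, alignment 8
— Meta2 —
gid at 0 (size 8, align 8) → ends 8
uid at 8 (size 28, align 4) → ends 36
start_time at 36 (size 4, align 4) → ends 40
cpu at 40 (size 18, align 2) → ends 58
refcount at 58 (size 3, align 1) → ends 61
tail pad 3 to reach multiple of 8
total 64 bytes, alignment 8
72 − 64 = 8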